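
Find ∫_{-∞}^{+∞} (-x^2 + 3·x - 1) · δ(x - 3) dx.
-1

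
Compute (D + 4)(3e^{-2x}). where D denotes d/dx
6 e^{- 2 x}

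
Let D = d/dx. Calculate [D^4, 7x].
28D^{3}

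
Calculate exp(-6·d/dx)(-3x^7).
- 3 x^{7} + 126 x^{6} - 2268 x^{5} + 22680 x^{4} - 136080 x^{3} + 489888 x^{2} - 979776 x + 839808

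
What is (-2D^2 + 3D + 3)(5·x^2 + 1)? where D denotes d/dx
15 x^{2} + 30 x - 17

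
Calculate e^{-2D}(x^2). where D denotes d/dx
x^{2} - 4 x + 4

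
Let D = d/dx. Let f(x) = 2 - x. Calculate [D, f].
-1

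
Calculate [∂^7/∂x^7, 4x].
28\frac{d^{6}}{dx^{6}}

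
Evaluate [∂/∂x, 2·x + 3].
2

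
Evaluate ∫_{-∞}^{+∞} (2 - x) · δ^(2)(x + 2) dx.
0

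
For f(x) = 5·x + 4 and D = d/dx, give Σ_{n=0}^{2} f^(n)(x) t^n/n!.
5 t + 5 x + 4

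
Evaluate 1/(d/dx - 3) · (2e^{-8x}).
- \frac{2 e^{- 8 x}}{11}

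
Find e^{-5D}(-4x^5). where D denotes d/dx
- 4 x^{5} + 100 x^{4} - 1000 x^{3} + 5000 x^{2} - 12500 x + 12500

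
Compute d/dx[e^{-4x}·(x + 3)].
\left(- 4 x - 11\right) e^{- 4 x}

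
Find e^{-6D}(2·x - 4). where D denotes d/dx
2 x - 16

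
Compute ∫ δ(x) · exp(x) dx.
1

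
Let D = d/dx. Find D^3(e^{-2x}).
- 8 e^{- 2 x}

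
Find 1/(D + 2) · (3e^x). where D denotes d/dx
e^{x}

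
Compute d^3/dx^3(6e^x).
6 e^{x}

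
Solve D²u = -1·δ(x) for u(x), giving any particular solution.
-\frac{|x|}{2}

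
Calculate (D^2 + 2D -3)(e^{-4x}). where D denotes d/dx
5 e^{- 4 x}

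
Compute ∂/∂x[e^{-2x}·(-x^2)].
2 x \left(x - 1\right) e^{- 2 x}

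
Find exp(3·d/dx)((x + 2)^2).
x^{2} + 10 x + 25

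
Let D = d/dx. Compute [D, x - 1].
1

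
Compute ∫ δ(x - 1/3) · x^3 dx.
\frac{1}{27}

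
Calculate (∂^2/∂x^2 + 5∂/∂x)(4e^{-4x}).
- 16 e^{- 4 x}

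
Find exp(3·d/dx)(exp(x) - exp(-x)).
2 \sinh{\left(x + 3 \right)}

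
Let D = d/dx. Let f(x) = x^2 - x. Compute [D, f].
2 x - 1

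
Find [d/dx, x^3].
3 x^{2}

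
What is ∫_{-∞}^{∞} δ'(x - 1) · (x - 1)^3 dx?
0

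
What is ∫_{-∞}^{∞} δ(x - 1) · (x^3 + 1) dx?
2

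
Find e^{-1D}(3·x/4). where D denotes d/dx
\frac{3 x}{4} - \frac{3}{4}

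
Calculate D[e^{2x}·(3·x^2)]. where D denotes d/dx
6 x \left(x + 1\right) e^{2 x}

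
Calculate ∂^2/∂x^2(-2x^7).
- 84 x^{5}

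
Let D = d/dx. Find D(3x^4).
12 x^{3}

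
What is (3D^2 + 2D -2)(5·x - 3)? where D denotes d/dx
16 - 10 x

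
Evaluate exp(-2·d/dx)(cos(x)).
\cos{\left(x - 2 \right)}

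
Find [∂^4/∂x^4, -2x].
-8\frac{d^{3}}{dx^{3}}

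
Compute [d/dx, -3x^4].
- 12 x^{3}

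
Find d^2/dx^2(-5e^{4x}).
- 80 e^{4 x}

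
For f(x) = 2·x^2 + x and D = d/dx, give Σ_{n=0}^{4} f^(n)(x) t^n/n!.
2 t^{2} + t \left(4 x + 1\right) + 2 x^{2} + x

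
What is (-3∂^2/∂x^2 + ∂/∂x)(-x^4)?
4 x^{2} \left(9 - x\right)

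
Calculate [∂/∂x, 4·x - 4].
4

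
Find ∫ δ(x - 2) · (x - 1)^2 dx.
1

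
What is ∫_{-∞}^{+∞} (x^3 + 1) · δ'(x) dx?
0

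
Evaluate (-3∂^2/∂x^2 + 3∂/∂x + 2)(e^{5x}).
- 58 e^{5 x}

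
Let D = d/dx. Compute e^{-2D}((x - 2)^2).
x^{2} - 8 x + 16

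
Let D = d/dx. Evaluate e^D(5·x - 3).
5 x + 2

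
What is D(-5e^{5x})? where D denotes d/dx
- 25 e^{5 x}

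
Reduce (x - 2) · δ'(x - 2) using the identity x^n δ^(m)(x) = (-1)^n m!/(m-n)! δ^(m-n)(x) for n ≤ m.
-\delta(x - 2)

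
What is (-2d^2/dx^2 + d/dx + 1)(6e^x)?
0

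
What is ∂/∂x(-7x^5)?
- 35 x^{4}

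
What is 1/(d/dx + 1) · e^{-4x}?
- \frac{e^{- 4 x}}{3}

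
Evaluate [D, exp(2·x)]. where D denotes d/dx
2 e^{2 x}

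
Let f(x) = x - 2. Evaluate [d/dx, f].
1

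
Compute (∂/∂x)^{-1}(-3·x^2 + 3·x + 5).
- x^{3} + \frac{3 x^{2}}{2} + 5 x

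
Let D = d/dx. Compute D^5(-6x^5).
-720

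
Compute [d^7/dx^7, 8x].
56\frac{d^{6}}{dx^{6}}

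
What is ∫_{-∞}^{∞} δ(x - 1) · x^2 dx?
1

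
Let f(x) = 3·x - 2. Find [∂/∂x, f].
3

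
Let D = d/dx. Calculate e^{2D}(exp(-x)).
e^{- x - 2}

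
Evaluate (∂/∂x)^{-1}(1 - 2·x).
- x^{2} + x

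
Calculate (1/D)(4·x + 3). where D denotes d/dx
2 x^{2} + 3 x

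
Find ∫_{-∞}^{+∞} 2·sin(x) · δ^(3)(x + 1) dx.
2 \cos{\left(1 \right)}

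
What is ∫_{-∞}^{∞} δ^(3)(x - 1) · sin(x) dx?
\cos{\left(1 \right)}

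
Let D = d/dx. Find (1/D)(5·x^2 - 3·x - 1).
\frac{5 x^{3}}{3} - \frac{3 x^{2}}{2} - x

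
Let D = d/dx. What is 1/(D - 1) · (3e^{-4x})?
- \frac{3 e^{- 4 x}}{5}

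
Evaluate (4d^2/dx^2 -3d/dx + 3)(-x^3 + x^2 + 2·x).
- 3 x^{3} + 12 x^{2} - 24 x + 2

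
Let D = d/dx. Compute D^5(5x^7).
12600 x^{2}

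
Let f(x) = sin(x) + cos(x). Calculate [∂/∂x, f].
- \sin{\left(x \right)} + \cos{\left(x \right)}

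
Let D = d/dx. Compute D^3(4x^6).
480 x^{3}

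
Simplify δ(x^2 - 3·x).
\frac{\delta(x - 3) + \delta(x)}{3}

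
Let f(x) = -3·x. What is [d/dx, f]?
-3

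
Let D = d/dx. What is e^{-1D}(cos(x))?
\cos{\left(x - 1 \right)}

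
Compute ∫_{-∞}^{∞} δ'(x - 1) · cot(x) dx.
\frac{1}{\sin^{2}{\left(1 \right)}}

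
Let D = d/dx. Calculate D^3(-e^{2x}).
- 8 e^{2 x}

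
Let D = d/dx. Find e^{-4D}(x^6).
x^{6} - 24 x^{5} + 240 x^{4} - 1280 x^{3} + 3840 x^{2} - 6144 x + 4096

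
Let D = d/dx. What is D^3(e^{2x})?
8 e^{2 x}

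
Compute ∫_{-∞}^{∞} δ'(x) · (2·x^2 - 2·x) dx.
2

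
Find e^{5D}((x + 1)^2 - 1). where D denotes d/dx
x^{2} + 12 x + 35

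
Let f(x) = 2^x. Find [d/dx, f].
2^{x} \log{\left(2 \right)}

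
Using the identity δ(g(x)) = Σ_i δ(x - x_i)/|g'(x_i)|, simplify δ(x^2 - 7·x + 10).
\frac{\delta(x - 2) + \delta(x - 5)}{3}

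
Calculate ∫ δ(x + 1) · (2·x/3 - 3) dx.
- \frac{11}{3}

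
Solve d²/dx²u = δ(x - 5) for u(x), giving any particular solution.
\frac{|x - 5|}{2}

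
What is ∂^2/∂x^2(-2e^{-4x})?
- 32 e^{- 4 x}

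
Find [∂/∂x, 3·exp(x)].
3 e^{x}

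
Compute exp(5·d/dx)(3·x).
3 x + 15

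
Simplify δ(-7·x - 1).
\frac{\delta(x + 1/7)}{7}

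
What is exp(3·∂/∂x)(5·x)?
5 x + 15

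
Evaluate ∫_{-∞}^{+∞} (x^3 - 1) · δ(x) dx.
-1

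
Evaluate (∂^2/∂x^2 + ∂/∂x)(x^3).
3 x \left(x + 2\right)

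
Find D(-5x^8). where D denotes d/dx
- 40 x^{7}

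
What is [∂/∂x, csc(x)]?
- \cot{\left(x \right)} \csc{\left(x \right)}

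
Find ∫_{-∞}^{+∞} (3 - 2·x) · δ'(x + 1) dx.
2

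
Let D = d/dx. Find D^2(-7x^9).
- 504 x^{7}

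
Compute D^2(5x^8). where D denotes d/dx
280 x^{6}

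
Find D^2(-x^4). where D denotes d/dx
- 12 x^{2}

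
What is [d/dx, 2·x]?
2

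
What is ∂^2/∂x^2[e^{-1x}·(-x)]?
\left(2 - x\right) e^{- x}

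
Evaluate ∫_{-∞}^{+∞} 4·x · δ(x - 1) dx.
4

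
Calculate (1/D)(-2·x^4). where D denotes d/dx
- \frac{2 x^{5}}{5}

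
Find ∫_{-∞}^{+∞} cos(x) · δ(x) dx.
1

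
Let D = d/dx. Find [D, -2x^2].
- 4 x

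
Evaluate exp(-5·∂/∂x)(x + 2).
x - 3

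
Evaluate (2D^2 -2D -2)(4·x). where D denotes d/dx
- 8 x - 8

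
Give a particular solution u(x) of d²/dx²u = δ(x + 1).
\frac{|x + 1|}{2}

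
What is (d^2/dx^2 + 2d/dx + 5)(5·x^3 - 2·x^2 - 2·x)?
25 x^{3} + 20 x^{2} + 12 x - 8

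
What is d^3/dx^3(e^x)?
e^{x}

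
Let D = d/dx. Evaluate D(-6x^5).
- 30 x^{4}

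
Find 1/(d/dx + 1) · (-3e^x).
- \frac{3 e^{x}}{2}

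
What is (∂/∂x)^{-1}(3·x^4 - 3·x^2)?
\frac{3 x^{5}}{5} - x^{3}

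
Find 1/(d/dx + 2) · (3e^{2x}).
\frac{3 e^{2 x}}{4}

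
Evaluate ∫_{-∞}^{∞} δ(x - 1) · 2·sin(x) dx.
2 \sin{\left(1 \right)}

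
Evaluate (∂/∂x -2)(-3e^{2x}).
0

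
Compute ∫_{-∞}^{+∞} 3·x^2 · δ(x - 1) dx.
3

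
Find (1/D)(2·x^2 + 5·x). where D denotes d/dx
\frac{2 x^{3}}{3} + \frac{5 x^{2}}{2}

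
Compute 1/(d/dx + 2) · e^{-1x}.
e^{- x}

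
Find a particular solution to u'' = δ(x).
\frac{|x|}{2}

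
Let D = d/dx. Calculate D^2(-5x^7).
- 210 x^{5}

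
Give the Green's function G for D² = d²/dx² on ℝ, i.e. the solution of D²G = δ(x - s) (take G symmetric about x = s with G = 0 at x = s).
\frac{|x - s|}{2}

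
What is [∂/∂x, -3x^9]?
- 27 x^{8}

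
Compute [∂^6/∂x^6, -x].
-6\frac{d^{5}}{dx^{5}}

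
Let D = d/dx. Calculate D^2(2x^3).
12 x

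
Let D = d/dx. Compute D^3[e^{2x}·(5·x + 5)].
\left(40 x + 100\right) e^{2 x}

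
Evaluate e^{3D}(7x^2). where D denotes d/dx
7 x^{2} + 42 x + 63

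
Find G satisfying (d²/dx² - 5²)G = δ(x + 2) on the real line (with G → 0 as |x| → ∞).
-\frac{e^{-5|x + 2|}}{10}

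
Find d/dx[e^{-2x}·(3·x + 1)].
\left(1 - 6 x\right) e^{- 2 x}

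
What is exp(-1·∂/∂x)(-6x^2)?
- 6 x^{2} + 12 x - 6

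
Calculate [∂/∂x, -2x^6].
- 12 x^{5}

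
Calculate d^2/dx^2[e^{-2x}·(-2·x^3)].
4 x \left(- 2 x^{2} + 6 x - 3\right) e^{- 2 x}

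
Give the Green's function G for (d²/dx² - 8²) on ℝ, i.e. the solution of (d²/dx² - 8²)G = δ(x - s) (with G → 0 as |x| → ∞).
-\frac{e^{-8|x-s|}}{16}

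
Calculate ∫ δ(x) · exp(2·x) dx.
1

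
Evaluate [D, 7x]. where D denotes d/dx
7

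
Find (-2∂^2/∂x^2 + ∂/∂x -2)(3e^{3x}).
- 51 e^{3 x}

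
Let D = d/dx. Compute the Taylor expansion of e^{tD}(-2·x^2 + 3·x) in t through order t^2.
- 2 t^{2} - t \left(4 x - 3\right) - 2 x^{2} + 3 x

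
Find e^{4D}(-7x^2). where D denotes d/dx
- 7 x^{2} - 56 x - 112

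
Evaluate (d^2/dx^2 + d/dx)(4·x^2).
8 x + 8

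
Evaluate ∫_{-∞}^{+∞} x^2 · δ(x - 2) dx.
4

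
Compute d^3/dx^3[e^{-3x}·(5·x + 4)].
27 \left(1 - 5 x\right) e^{- 3 x}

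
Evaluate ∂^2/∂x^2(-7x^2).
-14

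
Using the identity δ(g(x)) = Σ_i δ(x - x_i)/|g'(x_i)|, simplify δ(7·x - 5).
\frac{\delta(x - 5/7)}{7}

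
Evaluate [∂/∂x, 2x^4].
8 x^{3}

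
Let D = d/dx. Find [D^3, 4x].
12D^{2}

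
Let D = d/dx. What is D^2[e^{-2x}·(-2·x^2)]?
4 \left(- 2 x^{2} + 4 x - 1\right) e^{- 2 x}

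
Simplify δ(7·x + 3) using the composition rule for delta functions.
\frac{\delta(x + 3/7)}{7}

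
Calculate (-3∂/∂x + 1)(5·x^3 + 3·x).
5 x^{3} - 45 x^{2} + 3 x - 9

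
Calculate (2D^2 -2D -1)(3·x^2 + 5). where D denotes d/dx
- 3 x^{2} - 12 x + 7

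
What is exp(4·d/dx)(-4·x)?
- 4 x - 16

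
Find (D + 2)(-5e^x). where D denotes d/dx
- 15 e^{x}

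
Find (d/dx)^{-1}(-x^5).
- \frac{x^{6}}{6}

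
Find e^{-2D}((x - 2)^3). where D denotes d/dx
x^{3} - 12 x^{2} + 48 x - 64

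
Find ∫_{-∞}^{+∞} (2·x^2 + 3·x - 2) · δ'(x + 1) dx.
1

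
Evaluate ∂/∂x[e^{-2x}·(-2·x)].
2 \left(2 x - 1\right) e^{- 2 x}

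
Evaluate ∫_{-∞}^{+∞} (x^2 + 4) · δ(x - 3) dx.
13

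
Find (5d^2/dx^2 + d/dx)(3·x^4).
12 x^{2} \left(x + 15\right)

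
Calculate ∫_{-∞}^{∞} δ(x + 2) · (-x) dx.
2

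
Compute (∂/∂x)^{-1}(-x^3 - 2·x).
- \frac{x^{4}}{4} - x^{2}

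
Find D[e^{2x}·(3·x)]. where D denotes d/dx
\left(6 x + 3\right) e^{2 x}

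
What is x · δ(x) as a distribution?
0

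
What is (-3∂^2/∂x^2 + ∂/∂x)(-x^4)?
4 x^{2} \left(9 - x\right)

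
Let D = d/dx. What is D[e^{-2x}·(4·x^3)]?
x^{2} \left(12 - 8 x\right) e^{- 2 x}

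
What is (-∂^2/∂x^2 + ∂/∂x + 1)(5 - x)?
4 - x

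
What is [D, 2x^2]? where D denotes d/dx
4 x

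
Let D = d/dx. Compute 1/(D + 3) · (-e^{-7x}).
\frac{e^{- 7 x}}{4}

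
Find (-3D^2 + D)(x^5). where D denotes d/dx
5 x^{3} \left(x - 12\right)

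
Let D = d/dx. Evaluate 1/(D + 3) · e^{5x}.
\frac{e^{5 x}}{8}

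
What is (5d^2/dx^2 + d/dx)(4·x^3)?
12 x \left(x + 10\right)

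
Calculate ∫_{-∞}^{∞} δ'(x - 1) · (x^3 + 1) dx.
-3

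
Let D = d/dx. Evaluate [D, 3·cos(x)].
- 3 \sin{\left(x \right)}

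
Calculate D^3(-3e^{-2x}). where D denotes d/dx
24 e^{- 2 x}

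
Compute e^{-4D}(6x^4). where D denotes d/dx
6 x^{4} - 96 x^{3} + 576 x^{2} - 1536 x + 1536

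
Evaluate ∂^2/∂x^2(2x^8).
112 x^{6}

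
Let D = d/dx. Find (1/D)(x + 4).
\frac{x^{2}}{2} + 4 x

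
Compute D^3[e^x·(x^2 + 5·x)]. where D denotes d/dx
\left(x^{2} + 11 x + 21\right) e^{x}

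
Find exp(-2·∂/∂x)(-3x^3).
- 3 x^{3} + 18 x^{2} - 36 x + 24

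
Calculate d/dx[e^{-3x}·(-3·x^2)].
3 x \left(3 x - 2\right) e^{- 3 x}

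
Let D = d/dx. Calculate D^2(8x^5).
160 x^{3}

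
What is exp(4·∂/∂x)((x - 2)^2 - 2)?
x^{2} + 4 x + 2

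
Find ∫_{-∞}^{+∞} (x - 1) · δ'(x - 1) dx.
-1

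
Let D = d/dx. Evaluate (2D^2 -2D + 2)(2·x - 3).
4 x - 10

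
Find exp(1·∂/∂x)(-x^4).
- x^{4} - 4 x^{3} - 6 x^{2} - 4 x - 1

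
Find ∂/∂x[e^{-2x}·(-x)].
\left(2 x - 1\right) e^{- 2 x}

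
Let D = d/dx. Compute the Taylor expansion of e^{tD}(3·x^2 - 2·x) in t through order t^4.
3 t^{2} + 2 t \left(3 x - 1\right) + 3 x^{2} - 2 x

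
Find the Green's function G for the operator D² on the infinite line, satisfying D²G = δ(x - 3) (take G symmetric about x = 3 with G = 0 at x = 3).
\frac{|x - 3|}{2}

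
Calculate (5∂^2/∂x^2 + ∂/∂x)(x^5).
5 x^{3} \left(x + 20\right)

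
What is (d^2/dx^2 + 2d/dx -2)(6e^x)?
6 e^{x}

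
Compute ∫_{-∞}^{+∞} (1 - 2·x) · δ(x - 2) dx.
-3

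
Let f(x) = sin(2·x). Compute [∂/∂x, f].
2 \cos{\left(2 x \right)}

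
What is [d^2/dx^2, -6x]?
-12\frac{d}{dx}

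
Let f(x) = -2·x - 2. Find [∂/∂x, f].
-2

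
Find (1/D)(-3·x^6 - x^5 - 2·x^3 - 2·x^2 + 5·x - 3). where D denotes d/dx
- \frac{3 x^{7}}{7} - \frac{x^{6}}{6} - \frac{x^{4}}{2} - \frac{2 x^{3}}{3} + \frac{5 x^{2}}{2} - 3 x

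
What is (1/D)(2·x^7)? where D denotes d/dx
\frac{x^{8}}{4}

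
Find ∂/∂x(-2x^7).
- 14 x^{6}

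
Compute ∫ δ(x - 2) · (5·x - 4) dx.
6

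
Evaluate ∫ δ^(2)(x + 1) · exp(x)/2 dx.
\frac{1}{2 e}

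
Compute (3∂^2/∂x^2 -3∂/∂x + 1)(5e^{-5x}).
455 e^{- 5 x}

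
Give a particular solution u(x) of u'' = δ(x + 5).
\frac{|x + 5|}{2}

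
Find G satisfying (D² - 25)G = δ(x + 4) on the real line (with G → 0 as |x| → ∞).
-\frac{e^{-5|x + 4|}}{10}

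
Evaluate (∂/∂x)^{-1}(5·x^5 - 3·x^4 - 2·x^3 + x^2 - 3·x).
\frac{5 x^{6}}{6} - \frac{3 x^{5}}{5} - \frac{x^{4}}{2} + \frac{x^{3}}{3} - \frac{3 x^{2}}{2}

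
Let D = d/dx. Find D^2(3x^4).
36 x^{2}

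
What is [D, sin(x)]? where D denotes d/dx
\cos{\left(x \right)}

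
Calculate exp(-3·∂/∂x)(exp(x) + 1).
e^{x - 3} + 1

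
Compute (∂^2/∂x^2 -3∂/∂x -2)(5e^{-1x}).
10 e^{- x}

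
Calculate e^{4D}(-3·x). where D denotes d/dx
- 3 x - 12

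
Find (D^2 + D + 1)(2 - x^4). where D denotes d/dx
- x^{4} - 4 x^{3} - 12 x^{2} + 2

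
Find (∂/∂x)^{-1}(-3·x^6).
- \frac{3 x^{7}}{7}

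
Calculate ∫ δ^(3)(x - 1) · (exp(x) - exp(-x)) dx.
- 2 \cosh{\left(1 \right)}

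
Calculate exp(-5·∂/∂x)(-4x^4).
- 4 x^{4} + 80 x^{3} - 600 x^{2} + 2000 x - 2500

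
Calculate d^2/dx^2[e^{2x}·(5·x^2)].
\left(20 x^{2} + 40 x + 10\right) e^{2 x}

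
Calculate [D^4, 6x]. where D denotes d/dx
24D^{3}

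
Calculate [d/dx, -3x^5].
- 15 x^{4}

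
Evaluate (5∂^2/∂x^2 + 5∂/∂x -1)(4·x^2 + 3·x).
- 4 x^{2} + 37 x + 55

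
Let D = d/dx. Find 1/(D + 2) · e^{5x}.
\frac{e^{5 x}}{7}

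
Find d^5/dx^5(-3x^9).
- 45360 x^{4}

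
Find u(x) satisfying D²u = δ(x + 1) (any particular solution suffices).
\frac{|x + 1|}{2}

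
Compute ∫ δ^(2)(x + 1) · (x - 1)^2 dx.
2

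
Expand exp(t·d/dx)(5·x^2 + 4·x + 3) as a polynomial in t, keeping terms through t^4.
5 t^{2} + 2 t \left(5 x + 2\right) + 5 x^{2} + 4 x + 3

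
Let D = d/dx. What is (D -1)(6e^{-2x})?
- 18 e^{- 2 x}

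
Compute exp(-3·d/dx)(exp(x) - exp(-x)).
- e^{3 - x} + e^{x - 3}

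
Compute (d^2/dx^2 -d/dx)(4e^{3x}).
24 e^{3 x}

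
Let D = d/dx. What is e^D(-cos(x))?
- \cos{\left(x + 1 \right)}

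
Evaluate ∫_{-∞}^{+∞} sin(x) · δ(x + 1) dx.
- \sin{\left(1 \right)}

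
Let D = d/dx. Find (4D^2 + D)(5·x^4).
20 x^{2} \left(x + 12\right)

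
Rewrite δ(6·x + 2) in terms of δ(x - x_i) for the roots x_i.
\frac{\delta(x + 1/3)}{6}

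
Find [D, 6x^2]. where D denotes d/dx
12 x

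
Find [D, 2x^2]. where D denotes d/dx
4 x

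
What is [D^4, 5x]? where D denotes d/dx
20D^{3}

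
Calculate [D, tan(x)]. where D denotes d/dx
\frac{1}{\cos^{2}{\left(x \right)}}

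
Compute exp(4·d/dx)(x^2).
x^{2} + 8 x + 16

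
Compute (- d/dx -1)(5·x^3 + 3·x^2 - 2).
- 5 x^{3} - 18 x^{2} - 6 x + 2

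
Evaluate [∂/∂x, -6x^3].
- 18 x^{2}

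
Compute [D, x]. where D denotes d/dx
1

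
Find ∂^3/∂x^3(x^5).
60 x^{2}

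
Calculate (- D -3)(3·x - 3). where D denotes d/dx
6 - 9 x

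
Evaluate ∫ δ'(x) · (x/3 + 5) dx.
- \frac{1}{3}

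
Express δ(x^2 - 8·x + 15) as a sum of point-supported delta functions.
\frac{\delta(x - 5) + \delta(x - 3)}{2}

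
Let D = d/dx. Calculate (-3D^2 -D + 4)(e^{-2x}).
- 6 e^{- 2 x}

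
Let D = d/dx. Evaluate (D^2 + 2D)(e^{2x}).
8 e^{2 x}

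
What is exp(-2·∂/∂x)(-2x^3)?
- 2 x^{3} + 12 x^{2} - 24 x + 16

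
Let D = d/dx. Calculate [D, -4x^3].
- 12 x^{2}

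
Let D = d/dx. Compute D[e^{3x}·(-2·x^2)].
2 x \left(- 3 x - 2\right) e^{3 x}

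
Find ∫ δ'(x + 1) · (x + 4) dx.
-1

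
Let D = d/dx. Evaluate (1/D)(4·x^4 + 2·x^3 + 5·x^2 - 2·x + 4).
\frac{4 x^{5}}{5} + \frac{x^{4}}{2} + \frac{5 x^{3}}{3} - x^{2} + 4 x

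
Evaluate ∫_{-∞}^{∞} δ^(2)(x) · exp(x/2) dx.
\frac{1}{4}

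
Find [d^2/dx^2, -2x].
-4\frac{d}{dx}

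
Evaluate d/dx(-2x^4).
- 8 x^{3}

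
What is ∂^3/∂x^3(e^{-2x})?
- 8 e^{- 2 x}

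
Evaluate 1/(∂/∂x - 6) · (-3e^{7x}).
- 3 e^{7 x}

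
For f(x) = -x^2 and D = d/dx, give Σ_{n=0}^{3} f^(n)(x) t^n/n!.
- t^{2} - 2 t x - x^{2}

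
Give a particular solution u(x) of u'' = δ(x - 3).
\frac{|x - 3|}{2}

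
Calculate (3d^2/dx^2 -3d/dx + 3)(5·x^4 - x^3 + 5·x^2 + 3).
15 x^{4} - 63 x^{3} + 204 x^{2} - 48 x + 39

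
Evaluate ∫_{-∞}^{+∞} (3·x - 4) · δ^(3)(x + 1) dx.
0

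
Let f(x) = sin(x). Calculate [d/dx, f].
\cos{\left(x \right)}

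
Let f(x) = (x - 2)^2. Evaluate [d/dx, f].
2 x - 4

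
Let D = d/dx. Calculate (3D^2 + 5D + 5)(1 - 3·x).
- 15 x - 10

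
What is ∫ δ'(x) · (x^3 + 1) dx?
0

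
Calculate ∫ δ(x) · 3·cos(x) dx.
3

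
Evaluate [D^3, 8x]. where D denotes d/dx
24D^{2}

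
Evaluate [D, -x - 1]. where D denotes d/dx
-1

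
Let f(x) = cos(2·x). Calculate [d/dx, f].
- 2 \sin{\left(2 x \right)}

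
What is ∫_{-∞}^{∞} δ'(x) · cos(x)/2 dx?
0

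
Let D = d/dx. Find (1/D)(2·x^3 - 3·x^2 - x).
\frac{x^{4}}{2} - x^{3} - \frac{x^{2}}{2}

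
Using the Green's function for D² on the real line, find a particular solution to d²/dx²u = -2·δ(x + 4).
-|x + 4|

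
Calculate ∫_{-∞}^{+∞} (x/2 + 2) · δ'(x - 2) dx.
- \frac{1}{2}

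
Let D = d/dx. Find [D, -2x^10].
- 20 x^{9}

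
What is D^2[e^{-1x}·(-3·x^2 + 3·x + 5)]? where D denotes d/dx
\left(- 3 x^{2} + 15 x - 7\right) e^{- x}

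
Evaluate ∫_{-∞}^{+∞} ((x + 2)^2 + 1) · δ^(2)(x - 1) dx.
2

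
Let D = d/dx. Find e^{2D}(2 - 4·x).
- 4 x - 6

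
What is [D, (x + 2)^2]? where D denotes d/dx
2 x + 4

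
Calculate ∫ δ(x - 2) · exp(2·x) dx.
e^{4}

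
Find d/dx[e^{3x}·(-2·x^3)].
6 x^{2} \left(- x - 1\right) e^{3 x}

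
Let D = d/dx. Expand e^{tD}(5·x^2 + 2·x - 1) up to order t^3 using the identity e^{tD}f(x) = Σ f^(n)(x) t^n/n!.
5 t^{2} + 2 t \left(5 x + 1\right) + 5 x^{2} + 2 x - 1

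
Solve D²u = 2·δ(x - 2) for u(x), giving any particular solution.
|x - 2|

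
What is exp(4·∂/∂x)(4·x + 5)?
4 x + 21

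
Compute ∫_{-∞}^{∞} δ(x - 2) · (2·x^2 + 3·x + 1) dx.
15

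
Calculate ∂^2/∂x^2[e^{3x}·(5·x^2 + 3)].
\left(45 x^{2} + 60 x + 37\right) e^{3 x}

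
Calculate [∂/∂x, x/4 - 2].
\frac{1}{4}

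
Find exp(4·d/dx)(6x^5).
6 x^{5} + 120 x^{4} + 960 x^{3} + 3840 x^{2} + 7680 x + 6144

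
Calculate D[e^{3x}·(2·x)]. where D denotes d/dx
\left(6 x + 2\right) e^{3 x}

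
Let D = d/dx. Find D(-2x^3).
- 6 x^{2}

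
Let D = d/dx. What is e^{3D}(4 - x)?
1 - x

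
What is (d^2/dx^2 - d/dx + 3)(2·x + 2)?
6 x + 4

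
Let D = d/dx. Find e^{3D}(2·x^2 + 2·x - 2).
2 x^{2} + 14 x + 22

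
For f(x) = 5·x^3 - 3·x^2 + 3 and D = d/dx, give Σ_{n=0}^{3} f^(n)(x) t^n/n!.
5 t^{3} + t^{2} \left(15 x - 3\right) + 3 t x \left(5 x - 2\right) + 5 x^{3} - 3 x^{2} + 3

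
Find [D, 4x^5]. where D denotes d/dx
20 x^{4}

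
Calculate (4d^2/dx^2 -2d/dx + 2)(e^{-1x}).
8 e^{- x}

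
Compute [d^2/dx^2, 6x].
12\frac{d}{dx}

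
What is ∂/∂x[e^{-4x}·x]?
\left(1 - 4 x\right) e^{- 4 x}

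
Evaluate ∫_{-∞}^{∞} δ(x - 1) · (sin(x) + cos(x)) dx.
\cos{\left(1 \right)} + \sin{\left(1 \right)}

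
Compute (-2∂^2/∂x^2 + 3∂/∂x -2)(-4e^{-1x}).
28 e^{- x}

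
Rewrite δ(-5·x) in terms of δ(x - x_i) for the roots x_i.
\frac{\delta(x)}{5}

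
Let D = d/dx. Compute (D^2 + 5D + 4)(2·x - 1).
8 x + 6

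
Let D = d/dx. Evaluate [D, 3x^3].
9 x^{2}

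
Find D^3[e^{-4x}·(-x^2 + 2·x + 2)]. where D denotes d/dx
8 \left(8 x^{2} - 28 x - 1\right) e^{- 4 x}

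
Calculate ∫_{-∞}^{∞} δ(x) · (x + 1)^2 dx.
1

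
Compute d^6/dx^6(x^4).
0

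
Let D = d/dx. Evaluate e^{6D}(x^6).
x^{6} + 36 x^{5} + 540 x^{4} + 4320 x^{3} + 19440 x^{2} + 46656 x + 46656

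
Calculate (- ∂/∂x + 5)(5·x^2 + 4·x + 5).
25 x^{2} + 10 x + 21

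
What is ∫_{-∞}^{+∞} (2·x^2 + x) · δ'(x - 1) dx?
-5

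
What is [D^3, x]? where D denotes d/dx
3D^{2}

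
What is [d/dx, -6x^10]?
- 60 x^{9}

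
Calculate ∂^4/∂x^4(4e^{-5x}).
2500 e^{- 5 x}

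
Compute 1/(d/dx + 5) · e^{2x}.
\frac{e^{2 x}}{7}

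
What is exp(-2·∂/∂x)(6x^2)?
6 x^{2} - 24 x + 24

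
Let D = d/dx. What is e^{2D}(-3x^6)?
- 3 x^{6} - 36 x^{5} - 180 x^{4} - 480 x^{3} - 720 x^{2} - 576 x - 192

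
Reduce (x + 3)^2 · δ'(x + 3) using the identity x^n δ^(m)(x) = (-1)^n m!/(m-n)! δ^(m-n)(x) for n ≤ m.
0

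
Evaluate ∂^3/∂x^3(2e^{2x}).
16 e^{2 x}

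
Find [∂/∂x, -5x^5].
- 25 x^{4}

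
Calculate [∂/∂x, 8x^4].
32 x^{3}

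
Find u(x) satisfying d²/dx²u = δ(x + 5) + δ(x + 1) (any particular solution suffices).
\frac{|x + 5|}{2} + \frac{|x + 1|}{2}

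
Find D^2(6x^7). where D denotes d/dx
252 x^{5}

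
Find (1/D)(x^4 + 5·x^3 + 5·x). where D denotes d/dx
\frac{x^{5}}{5} + \frac{5 x^{4}}{4} + \frac{5 x^{2}}{2}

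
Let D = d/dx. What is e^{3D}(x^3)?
x^{3} + 9 x^{2} + 27 x + 27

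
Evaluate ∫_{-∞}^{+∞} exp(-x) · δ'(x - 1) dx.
e^{-1}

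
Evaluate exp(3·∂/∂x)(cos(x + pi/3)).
\cos{\left(x + \frac{\pi}{3} + 3 \right)}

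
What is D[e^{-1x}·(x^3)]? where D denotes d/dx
x^{2} \left(3 - x\right) e^{- x}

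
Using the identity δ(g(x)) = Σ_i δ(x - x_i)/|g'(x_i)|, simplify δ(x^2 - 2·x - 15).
\frac{\delta(x - 5) + \delta(x + 3)}{8}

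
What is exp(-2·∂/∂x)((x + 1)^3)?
x^{3} - 3 x^{2} + 3 x - 1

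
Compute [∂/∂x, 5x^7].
35 x^{6}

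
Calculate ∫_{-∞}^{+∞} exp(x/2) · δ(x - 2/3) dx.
e^{\frac{1}{3}}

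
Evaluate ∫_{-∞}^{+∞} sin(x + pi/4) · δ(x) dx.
\frac{\sqrt{2}}{2}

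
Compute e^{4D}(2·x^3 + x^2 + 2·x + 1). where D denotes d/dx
2 x^{3} + 25 x^{2} + 106 x + 153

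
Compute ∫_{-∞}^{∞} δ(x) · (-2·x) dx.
0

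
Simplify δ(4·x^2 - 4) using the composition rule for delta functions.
\frac{\delta(x - 1) + \delta(x + 1)}{8}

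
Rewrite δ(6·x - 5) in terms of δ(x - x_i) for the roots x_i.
\frac{\delta(x - 5/6)}{6}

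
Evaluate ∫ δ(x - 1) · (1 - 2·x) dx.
-1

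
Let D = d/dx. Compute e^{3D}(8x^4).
8 x^{4} + 96 x^{3} + 432 x^{2} + 864 x + 648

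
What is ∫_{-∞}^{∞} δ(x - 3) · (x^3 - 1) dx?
26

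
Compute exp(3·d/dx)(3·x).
3 x + 9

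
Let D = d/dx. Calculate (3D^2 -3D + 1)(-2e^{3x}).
- 38 e^{3 x}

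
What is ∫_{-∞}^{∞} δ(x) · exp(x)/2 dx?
\frac{1}{2}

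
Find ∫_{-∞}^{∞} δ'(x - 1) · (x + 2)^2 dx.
-6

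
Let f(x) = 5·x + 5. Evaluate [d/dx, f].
5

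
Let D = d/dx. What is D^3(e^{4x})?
64 e^{4 x}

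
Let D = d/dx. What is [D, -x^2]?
- 2 x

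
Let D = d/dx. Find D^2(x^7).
42 x^{5}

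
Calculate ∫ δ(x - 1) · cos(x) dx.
\cos{\left(1 \right)}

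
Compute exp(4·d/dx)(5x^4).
5 x^{4} + 80 x^{3} + 480 x^{2} + 1280 x + 1280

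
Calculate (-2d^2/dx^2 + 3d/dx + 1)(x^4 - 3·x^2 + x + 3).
x^{4} + 12 x^{3} - 27 x^{2} - 17 x + 18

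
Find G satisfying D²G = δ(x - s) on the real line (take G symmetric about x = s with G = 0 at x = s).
\frac{|x - s|}{2}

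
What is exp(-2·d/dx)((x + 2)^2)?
x^{2}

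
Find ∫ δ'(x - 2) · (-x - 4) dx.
1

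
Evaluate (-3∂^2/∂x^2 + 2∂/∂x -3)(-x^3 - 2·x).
3 x^{3} - 6 x^{2} + 24 x - 4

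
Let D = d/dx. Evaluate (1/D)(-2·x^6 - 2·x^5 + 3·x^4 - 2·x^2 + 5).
- \frac{2 x^{7}}{7} - \frac{x^{6}}{3} + \frac{3 x^{5}}{5} - \frac{2 x^{3}}{3} + 5 x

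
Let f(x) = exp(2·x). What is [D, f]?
2 e^{2 x}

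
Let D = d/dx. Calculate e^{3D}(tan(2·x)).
\tan{\left(2 x + 6 \right)}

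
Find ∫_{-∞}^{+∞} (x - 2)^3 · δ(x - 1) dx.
-1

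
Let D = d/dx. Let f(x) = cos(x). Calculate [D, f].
- \sin{\left(x \right)}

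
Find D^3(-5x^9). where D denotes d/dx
- 2520 x^{6}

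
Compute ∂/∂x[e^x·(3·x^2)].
3 x \left(x + 2\right) e^{x}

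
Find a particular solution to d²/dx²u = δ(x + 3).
\frac{|x + 3|}{2}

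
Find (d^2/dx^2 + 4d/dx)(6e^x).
30 e^{x}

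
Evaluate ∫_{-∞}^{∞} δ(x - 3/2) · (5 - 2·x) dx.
2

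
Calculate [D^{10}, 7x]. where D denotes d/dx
70D^{9}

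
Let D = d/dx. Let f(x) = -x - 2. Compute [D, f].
-1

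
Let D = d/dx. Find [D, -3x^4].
- 12 x^{3}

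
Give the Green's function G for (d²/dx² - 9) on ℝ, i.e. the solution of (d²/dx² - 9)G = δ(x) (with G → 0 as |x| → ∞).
-\frac{e^{-3|x|}}{6}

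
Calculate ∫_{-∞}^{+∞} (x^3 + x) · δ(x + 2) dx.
-10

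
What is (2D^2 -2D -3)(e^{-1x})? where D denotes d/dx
e^{- x}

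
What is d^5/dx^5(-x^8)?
- 6720 x^{3}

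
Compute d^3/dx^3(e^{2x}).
8 e^{2 x}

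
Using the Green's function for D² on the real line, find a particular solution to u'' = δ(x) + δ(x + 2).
\frac{|x|}{2} + \frac{|x + 2|}{2}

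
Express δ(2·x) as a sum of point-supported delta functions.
\frac{\delta(x)}{2}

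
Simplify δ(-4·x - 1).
\frac{\delta(x + 1/4)}{4}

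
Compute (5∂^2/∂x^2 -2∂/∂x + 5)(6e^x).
48 e^{x}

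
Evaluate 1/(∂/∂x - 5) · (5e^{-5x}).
- \frac{e^{- 5 x}}{2}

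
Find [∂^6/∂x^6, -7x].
-42\frac{d^{5}}{dx^{5}}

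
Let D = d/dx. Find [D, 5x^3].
15 x^{2}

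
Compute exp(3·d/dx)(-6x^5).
- 6 x^{5} - 90 x^{4} - 540 x^{3} - 1620 x^{2} - 2430 x - 1458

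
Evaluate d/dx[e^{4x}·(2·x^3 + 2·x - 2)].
\left(8 x^{3} + 6 x^{2} + 8 x - 6\right) e^{4 x}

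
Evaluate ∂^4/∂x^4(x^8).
1680 x^{4}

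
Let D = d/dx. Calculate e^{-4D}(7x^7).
7 x^{7} - 196 x^{6} + 2352 x^{5} - 15680 x^{4} + 62720 x^{3} - 150528 x^{2} + 200704 x - 114688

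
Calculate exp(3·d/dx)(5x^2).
5 x^{2} + 30 x + 45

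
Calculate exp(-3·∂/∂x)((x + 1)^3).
x^{3} - 6 x^{2} + 12 x - 8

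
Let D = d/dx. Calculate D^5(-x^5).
-120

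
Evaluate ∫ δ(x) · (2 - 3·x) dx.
2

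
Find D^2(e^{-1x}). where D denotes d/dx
e^{- x}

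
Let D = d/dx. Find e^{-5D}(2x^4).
2 x^{4} - 40 x^{3} + 300 x^{2} - 1000 x + 1250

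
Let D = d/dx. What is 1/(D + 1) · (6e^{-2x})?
- 6 e^{- 2 x}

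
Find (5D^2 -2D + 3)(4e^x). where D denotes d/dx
24 e^{x}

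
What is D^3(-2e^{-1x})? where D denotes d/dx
2 e^{- x}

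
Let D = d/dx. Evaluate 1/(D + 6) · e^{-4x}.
\frac{e^{- 4 x}}{2}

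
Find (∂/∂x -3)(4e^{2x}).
- 4 e^{2 x}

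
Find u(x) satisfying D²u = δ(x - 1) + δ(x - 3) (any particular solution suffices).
\frac{|x - 1|}{2} + \frac{|x - 3|}{2}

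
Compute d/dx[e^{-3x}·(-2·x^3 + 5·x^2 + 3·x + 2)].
\left(6 x^{3} - 21 x^{2} + x - 3\right) e^{- 3 x}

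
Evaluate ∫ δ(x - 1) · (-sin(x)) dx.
- \sin{\left(1 \right)}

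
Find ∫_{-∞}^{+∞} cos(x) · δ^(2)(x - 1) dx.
- \cos{\left(1 \right)}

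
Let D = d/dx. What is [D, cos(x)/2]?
- \frac{\sin{\left(x \right)}}{2}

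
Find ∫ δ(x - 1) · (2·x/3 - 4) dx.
- \frac{10}{3}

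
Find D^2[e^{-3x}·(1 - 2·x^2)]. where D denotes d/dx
\left(- 18 x^{2} + 24 x + 5\right) e^{- 3 x}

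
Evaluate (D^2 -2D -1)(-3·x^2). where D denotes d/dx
3 x^{2} + 12 x - 6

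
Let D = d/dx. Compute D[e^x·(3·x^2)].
3 x \left(x + 2\right) e^{x}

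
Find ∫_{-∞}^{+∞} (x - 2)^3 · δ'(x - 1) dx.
-3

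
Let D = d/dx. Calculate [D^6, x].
6D^{5}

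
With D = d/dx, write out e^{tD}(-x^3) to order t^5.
- t^{3} - 3 t^{2} x - 3 t x^{2} - x^{3}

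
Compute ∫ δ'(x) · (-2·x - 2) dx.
2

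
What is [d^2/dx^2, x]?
2\frac{d}{dx}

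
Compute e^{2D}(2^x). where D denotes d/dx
2^{x + 2}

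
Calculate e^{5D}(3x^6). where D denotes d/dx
3 x^{6} + 90 x^{5} + 1125 x^{4} + 7500 x^{3} + 28125 x^{2} + 56250 x + 46875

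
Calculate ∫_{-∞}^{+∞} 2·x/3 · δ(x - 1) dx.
\frac{2}{3}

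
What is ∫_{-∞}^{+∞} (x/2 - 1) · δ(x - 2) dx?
0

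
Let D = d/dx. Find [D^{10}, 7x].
70D^{9}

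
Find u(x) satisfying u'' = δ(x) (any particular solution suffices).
\frac{|x|}{2}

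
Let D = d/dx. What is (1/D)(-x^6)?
- \frac{x^{7}}{7}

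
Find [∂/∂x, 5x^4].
20 x^{3}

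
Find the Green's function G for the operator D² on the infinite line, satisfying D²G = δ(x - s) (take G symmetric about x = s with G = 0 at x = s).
\frac{|x - s|}{2}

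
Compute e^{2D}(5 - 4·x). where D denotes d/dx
- 4 x - 3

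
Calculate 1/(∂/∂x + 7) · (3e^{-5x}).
\frac{3 e^{- 5 x}}{2}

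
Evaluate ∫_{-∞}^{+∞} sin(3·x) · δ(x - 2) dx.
\sin{\left(6 \right)}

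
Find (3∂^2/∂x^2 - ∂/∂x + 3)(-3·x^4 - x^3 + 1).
- 9 x^{4} + 9 x^{3} - 105 x^{2} - 18 x + 3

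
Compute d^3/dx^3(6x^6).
720 x^{3}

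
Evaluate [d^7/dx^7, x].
7\frac{d^{6}}{dx^{6}}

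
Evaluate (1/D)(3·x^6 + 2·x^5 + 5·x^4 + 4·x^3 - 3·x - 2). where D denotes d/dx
\frac{3 x^{7}}{7} + \frac{x^{6}}{3} + x^{5} + x^{4} - \frac{3 x^{2}}{2} - 2 x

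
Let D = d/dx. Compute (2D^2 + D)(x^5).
5 x^{3} \left(x + 8\right)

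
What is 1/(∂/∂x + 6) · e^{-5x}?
e^{- 5 x}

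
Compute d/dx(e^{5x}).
5 e^{5 x}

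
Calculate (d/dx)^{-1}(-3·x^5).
- \frac{x^{6}}{2}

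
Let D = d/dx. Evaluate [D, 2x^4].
8 x^{3}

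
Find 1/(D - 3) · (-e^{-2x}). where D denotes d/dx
\frac{e^{- 2 x}}{5}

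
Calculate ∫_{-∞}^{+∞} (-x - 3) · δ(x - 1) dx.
-4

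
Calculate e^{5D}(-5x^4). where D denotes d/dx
- 5 x^{4} - 100 x^{3} - 750 x^{2} - 2500 x - 3125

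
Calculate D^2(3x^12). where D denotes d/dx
396 x^{10}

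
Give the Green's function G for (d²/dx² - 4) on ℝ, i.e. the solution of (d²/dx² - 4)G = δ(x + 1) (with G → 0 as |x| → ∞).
-\frac{e^{-2|x + 1|}}{4}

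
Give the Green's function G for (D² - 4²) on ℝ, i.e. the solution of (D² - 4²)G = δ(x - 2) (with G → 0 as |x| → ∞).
-\frac{e^{-4|x - 2|}}{8}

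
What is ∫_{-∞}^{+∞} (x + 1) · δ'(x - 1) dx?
-1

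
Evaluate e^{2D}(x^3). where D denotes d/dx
x^{3} + 6 x^{2} + 12 x + 8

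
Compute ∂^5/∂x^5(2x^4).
0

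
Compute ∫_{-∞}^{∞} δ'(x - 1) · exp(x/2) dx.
- \frac{e^{\frac{1}{2}}}{2}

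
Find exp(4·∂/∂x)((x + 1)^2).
x^{2} + 10 x + 25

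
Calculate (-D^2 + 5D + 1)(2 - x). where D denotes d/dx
- x - 3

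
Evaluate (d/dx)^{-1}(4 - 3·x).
- \frac{3 x^{2}}{2} + 4 x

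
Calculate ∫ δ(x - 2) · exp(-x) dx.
e^{-2}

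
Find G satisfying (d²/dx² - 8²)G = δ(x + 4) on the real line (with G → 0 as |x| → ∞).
-\frac{e^{-8|x + 4|}}{16}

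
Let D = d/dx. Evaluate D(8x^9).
72 x^{8}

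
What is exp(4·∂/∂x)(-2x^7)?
- 2 x^{7} - 56 x^{6} - 672 x^{5} - 4480 x^{4} - 17920 x^{3} - 43008 x^{2} - 57344 x - 32768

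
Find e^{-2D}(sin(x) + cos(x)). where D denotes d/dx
\sqrt{2} \cos{\left(- x + \frac{\pi}{4} + 2 \right)}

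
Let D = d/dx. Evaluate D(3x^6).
18 x^{5}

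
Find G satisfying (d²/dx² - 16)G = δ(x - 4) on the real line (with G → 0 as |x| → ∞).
-\frac{e^{-4|x - 4|}}{8}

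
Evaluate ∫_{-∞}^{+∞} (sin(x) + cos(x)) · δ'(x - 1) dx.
- \cos{\left(1 \right)} + \sin{\left(1 \right)}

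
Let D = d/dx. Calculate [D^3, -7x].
-21D^{2}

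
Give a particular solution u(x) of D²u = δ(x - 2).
\frac{|x - 2|}{2}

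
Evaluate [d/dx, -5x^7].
- 35 x^{6}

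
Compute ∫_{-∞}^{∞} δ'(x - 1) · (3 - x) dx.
1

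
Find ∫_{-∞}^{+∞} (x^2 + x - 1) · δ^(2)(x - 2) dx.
2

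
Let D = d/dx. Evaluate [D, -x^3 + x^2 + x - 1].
- 3 x^{2} + 2 x + 1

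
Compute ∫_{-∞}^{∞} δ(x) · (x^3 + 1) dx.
1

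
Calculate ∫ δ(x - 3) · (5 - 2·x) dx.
-1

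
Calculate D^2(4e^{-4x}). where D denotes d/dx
64 e^{- 4 x}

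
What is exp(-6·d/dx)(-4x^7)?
- 4 x^{7} + 168 x^{6} - 3024 x^{5} + 30240 x^{4} - 181440 x^{3} + 653184 x^{2} - 1306368 x + 1119744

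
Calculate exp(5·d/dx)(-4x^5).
- 4 x^{5} - 100 x^{4} - 1000 x^{3} - 5000 x^{2} - 12500 x - 12500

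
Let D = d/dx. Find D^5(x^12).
95040 x^{7}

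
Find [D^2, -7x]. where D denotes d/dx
-14D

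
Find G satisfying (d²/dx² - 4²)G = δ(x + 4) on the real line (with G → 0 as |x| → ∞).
-\frac{e^{-4|x + 4|}}{8}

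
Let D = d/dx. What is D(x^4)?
4 x^{3}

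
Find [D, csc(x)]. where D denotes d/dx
- \cot{\left(x \right)} \csc{\left(x \right)}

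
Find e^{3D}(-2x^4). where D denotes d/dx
- 2 x^{4} - 24 x^{3} - 108 x^{2} - 216 x - 162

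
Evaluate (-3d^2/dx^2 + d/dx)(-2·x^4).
8 x^{2} \left(9 - x\right)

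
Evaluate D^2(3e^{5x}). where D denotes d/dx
75 e^{5 x}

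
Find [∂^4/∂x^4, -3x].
-12\frac{d^{3}}{dx^{3}}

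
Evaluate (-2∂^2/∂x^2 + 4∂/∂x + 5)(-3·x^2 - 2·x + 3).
- 15 x^{2} - 34 x + 19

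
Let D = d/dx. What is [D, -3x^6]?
- 18 x^{5}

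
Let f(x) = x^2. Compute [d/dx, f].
2 x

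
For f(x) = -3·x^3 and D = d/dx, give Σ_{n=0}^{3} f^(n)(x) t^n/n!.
- 3 t^{3} - 9 t^{2} x - 9 t x^{2} - 3 x^{3}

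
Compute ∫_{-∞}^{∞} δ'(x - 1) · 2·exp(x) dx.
- 2 e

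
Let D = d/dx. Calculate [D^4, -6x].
-24D^{3}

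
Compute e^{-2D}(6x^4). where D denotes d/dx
6 x^{4} - 48 x^{3} + 144 x^{2} - 192 x + 96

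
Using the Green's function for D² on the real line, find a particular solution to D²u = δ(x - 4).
\frac{|x - 4|}{2}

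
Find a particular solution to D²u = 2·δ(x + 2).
|x + 2|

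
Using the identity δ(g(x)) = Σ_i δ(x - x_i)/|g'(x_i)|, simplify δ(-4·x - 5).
\frac{\delta(x + 5/4)}{4}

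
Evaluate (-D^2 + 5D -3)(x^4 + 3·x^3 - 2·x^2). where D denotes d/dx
- 3 x^{4} + 11 x^{3} + 39 x^{2} - 38 x + 4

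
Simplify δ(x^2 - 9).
\frac{\delta(x + 3) + \delta(x - 3)}{6}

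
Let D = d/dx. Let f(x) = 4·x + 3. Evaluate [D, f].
4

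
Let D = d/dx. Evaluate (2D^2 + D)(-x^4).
4 x^{2} \left(- x - 6\right)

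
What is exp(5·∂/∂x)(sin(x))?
\sin{\left(x + 5 \right)}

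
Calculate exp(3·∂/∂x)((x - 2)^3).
x^{3} + 3 x^{2} + 3 x + 1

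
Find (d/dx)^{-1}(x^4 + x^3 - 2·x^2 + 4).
\frac{x^{5}}{5} + \frac{x^{4}}{4} - \frac{2 x^{3}}{3} + 4 x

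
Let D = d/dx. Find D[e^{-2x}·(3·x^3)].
x^{2} \left(9 - 6 x\right) e^{- 2 x}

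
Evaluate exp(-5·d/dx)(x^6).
x^{6} - 30 x^{5} + 375 x^{4} - 2500 x^{3} + 9375 x^{2} - 18750 x + 15625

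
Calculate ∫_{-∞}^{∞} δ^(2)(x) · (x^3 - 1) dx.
0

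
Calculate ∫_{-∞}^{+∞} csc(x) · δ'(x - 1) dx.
\cot{\left(1 \right)} \csc{\left(1 \right)}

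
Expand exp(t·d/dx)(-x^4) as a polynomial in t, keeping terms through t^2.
x^{2} \left(- 6 t^{2} - 4 t x - x^{2}\right)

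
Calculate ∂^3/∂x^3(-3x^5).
- 180 x^{2}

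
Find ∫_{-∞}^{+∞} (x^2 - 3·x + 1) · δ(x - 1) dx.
-1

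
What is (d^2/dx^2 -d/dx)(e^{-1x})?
2 e^{- x}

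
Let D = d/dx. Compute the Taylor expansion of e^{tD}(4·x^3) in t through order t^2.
4 x \left(3 t^{2} + 3 t x + x^{2}\right)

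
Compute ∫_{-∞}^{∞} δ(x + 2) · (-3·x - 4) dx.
2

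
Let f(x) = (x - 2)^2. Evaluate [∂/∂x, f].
2 x - 4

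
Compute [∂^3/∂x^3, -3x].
-9\frac{d^{2}}{dx^{2}}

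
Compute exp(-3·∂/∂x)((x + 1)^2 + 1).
x^{2} - 4 x + 5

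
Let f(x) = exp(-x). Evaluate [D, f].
- e^{- x}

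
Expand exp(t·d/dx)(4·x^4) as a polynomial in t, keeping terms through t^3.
4 x \left(4 t^{3} + 6 t^{2} x + 4 t x^{2} + x^{3}\right)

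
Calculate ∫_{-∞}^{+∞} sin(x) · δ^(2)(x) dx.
0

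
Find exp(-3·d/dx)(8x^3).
8 x^{3} - 72 x^{2} + 216 x - 216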